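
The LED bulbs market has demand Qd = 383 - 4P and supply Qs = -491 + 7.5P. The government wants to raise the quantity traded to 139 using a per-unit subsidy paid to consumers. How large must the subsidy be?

At Q = 139, invert demand for the buyer price: Pb = (383 − 139)/4 = 61; invert supply for the seller price: Ps = (139 − (-491))/7.5 = 84.
The subsidy must fill the gap: s = Ps − Pb = 84 − 61 = 23.

Required subsidy s = 23 per unit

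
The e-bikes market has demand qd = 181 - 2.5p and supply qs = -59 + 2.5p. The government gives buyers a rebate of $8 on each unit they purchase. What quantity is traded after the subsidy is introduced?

q' = 71

Pre-subsidy: 181 - 2.5p = -59 + 2.5p gives p* = 48, q* = 61.
With the rebate, buyers effectively pay pb = ps − 8, where ps is the price sellers receive.
Demand in terms of ps becomes qd = 181 − 2.5(ps − 8) = 201 - 2.5ps. Setting this equal to supply: 201 - 2.5ps = -59 + 2.5ps, so ps = 52.
Buyers pay pb = 52 − 8 = 44; q' = -59 + 2.5·52 = 71.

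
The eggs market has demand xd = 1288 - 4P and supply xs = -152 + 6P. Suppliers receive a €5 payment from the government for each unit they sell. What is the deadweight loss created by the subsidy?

Pre-subsidy: 1288 - 4P = -152 + 6P gives P* = 144, x* = 712.
With the subsidy, sellers receive Ps = Pb + 5 for each unit, where Pb is the price buyers pay.
Supply in terms of Pb becomes xs = -152 + 6(Pb + 5) = -122 + 6Pb. Setting this equal to demand: 1288 - 4Pb = -122 + 6Pb, so Pb = 141.
Sellers receive Ps = 141 + 5 = 146; x' = 1288 − 4·141 = 724.
The subsidy expands output by 724 − 712 = 12 past the efficient level; on those units the gap between marginal cost and willingness to pay runs from 0 up to 5.
DWL = ½ × 5 × 12 = 30.

Deadweight loss = €30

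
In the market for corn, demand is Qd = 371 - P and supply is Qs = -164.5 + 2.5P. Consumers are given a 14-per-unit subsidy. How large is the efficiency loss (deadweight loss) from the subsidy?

Deadweight loss = 70

Pre-subsidy: 371 - P = -164.5 + 2.5P gives P* = 153, Q* = 218.
With the rebate, buyers effectively pay Pb = Ps − 14, where Ps is the price sellers receive.
Demand in terms of Ps becomes Qd = 371 − 1(Ps − 14) = 385 - Ps. Setting this equal to supply: 385 - Ps = -164.5 + 2.5Ps, so Ps = 157.
Buyers pay Pb = 157 − 14 = 143; Q' = -164.5 + 2.5·157 = 228.
The subsidy expands output by 228 − 218 = 10 past the efficient level; on those units the gap between marginal cost and willingness to pay runs from 0 up to 14.
DWL = ½ × 14 × 10 = 70.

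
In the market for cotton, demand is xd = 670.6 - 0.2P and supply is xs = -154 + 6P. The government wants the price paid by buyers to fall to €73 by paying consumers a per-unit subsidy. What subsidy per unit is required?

At a buyer price of 73, quantity demanded is 670.6 − 0.2·73 = 656.
Sellers supply 656 only when they receive Ps with -154 + 6·Ps = 656, i.e. Ps = 135.
s = Ps − Pb = 135 − 73 = 62.

Required subsidy s = €62 per unit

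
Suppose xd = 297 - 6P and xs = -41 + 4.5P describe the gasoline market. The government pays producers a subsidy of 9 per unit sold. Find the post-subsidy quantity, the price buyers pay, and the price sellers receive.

Pre-subsidy: 297 - 6P = -41 + 4.5P gives P* = 676/21, x* = 727/7.
With the subsidy, sellers receive Ps = Pb + 9 for each unit, where Pb is the price buyers pay.
Supply in terms of Pb becomes xs = -41 + 4.5(Pb + 9) = -0.5 + 4.5Pb. Setting this equal to demand: 297 - 6Pb = -0.5 + 4.5Pb, so Pb = 85/3.
Sellers receive Ps = 85/3 + 9 = 112/3; x' = 297 − 6·(85/3) = 127.

x' = 127; buyers pay 85/3; sellers receive 112/3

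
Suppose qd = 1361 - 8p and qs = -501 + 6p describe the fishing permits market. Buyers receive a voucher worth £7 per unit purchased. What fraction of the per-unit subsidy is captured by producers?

Pre-subsidy: 1361 - 8p = -501 + 6p gives p* = 133, q* = 297.
With the rebate, buyers effectively pay pb = ps − 7, where ps is the price sellers receive.
Demand in terms of ps becomes qd = 1361 − 8(ps − 7) = 1417 - 8ps. Setting this equal to supply: 1417 - 8ps = -501 + 6ps, so ps = 137.
Buyers pay pb = 137 − 7 = 130; q' = -501 + 6·137 = 321.
Buyers' price falls by p* − pb = 133 − 130 = 3; sellers' price rises by ps − p* = 137 − 133 = 4.
So producers capture 4/7 = 4/7 of each unit of subsidy.

Producer share = 4/7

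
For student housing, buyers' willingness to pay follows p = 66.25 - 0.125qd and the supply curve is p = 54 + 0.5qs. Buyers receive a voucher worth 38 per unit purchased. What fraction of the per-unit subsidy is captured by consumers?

Consumer share = 0.2

Pre-subsidy: 66.25 - 0.125q = 54 + 0.5q gives q* = 19.6 and p* = 63.8.
With the rebate, buyers effectively pay pb = ps − 38, where ps is the price sellers receive.
On the curves, pb = 66.25 - 0.125q and ps = 54 + 0.5q; the wedge ps − pb = 38 gives 54 + 0.5q − (66.25 - 0.125q) = 38, so q' = 80.4.
Then pb = 66.25 − 0.125·80.4 = 56.2 and ps = 54 + 0.5·80.4 = 94.2.
Buyers' price falls by p* − pb = 63.8 − 56.2 = 7.6; sellers' price rises by ps − p* = 94.2 − 63.8 = 30.4.
So consumers capture 7.6/38 = 0.2 of each unit of subsidy.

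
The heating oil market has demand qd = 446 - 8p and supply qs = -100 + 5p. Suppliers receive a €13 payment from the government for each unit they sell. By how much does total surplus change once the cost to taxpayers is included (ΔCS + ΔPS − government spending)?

Net change in total surplus = -€260

Pre-subsidy: 446 - 8p = -100 + 5p gives p* = 42, q* = 110.
With the subsidy, sellers receive ps = pb + 13 for each unit, where pb is the price buyers pay.
Supply in terms of pb becomes qs = -100 + 5(pb + 13) = -35 + 5pb. Setting this equal to demand: 446 - 8pb = -35 + 5pb, so pb = 37.
Sellers receive ps = 37 + 13 = 50; q' = 446 − 8·37 = 150.
ΔCS = ½(110 + 150)(42 − 37) = 650; ΔPS = ½(110 + 150)(50 − 42) = 1040.
Government spending = 13 × 150 = 1950.
Net change = 650 + 1040 − 1950 = -260. The loss equals the DWL triangle ½·13·40.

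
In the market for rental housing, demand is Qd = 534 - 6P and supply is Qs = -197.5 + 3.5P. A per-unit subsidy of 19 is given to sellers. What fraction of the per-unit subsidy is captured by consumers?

Pre-subsidy: 534 - 6P = -197.5 + 3.5P gives P* = 77, Q* = 72.
With the subsidy, sellers receive Ps = Pb + 19 for each unit, where Pb is the price buyers pay.
Supply in terms of Pb becomes Qs = -197.5 + 3.5(Pb + 19) = -131 + 3.5Pb. Setting this equal to demand: 534 - 6Pb = -131 + 3.5Pb, so Pb = 70.
Sellers receive Ps = 70 + 19 = 89; Q' = 534 − 6·70 = 114.
Buyers' price falls by P* − Pb = 77 − 70 = 7; sellers' price rises by Ps − P* = 89 − 77 = 12.
So consumers capture 7/19 = 7/19 of each unit of subsidy.

Consumer share = 7/19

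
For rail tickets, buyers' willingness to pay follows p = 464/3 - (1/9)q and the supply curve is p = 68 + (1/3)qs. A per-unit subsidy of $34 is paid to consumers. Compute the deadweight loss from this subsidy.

Deadweight loss = $1300.5

Pre-subsidy: 464/3 - (1/9)q = 68 + (1/3)q gives q* = 195 and p* = 133.
With the rebate, buyers effectively pay pb = ps − 34, where ps is the price sellers receive.
On the curves, pb = 464/3 - (1/9)q and ps = 68 + (1/3)q; the wedge ps − pb = 34 gives 68 + (1/3)q − (464/3 - (1/9)q) = 34, so q' = 271.5.
Then pb = 464/3 − (1/9)·271.5 = 124.5 and ps = 68 + (1/3)·271.5 = 158.5.
The subsidy expands output by 271.5 − 195 = 76.5 past the efficient level; on those units the gap between marginal cost and willingness to pay runs from 0 up to 34.
DWL = ½ × 34 × 76.5 = 1300.5.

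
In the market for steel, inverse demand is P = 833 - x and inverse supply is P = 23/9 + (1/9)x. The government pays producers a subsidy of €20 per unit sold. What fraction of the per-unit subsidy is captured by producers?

Pre-subsidy: 833 - x = 23/9 + (1/9)x gives x* = 747.4 and P* = 85.6.
With the subsidy, sellers receive Ps = Pb + 20 for each unit, where Pb is the price buyers pay.
On the curves, Pb = 833 - x and Ps = 23/9 + (1/9)x; the wedge Ps − Pb = 20 gives 23/9 + (1/9)x − (833 - x) = 20, so x' = 765.4.
Then Pb = 833 − 1·765.4 = 67.6 and Ps = 23/9 + (1/9)·765.4 = 87.6.
Buyers' price falls by P* − Pb = 85.6 − 67.6 = 18; sellers' price rises by Ps − P* = 87.6 − 85.6 = 2.
So producers capture 2/20 = 0.1 of each unit of subsidy.

Producer share = 0.1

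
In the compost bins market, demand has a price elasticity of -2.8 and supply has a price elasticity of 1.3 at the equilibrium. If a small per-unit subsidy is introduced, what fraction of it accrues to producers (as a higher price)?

Producer share = 28/41

For a small subsidy around the equilibrium, the benefit split depends on the relative slopes, which at a point are proportional to the elasticities.
Buyer share = εs/(εs + |εd|) = 1.3/(1.3 + 2.8) = 13/41; seller share = |εd|/(εs + |εd|) = 28/41.
So producers capture 28/41 of the subsidy.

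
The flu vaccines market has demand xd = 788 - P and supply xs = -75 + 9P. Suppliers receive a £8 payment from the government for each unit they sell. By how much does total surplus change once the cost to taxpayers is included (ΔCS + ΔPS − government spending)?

Pre-subsidy: 788 - P = -75 + 9P gives P* = 86.3, x* = 701.7.
With the subsidy, sellers receive Ps = Pb + 8 for each unit, where Pb is the price buyers pay.
Supply in terms of Pb becomes xs = -75 + 9(Pb + 8) = -3 + 9Pb. Setting this equal to demand: 788 - Pb = -3 + 9Pb, so Pb = 79.1.
Sellers receive Ps = 79.1 + 8 = 87.1; x' = 788 − 1·79.1 = 708.9.
ΔCS = ½(701.7 + 708.9)(86.3 − 79.1) = 5078.16; ΔPS = ½(701.7 + 708.9)(87.1 − 86.3) = 564.24.
Government spending = 8 × 708.9 = 5671.2.
Net change = 5078.16 + 564.24 − 5671.2 = -28.8. The loss equals the DWL triangle ½·8·7.2.

Net change in total surplus = -£28.8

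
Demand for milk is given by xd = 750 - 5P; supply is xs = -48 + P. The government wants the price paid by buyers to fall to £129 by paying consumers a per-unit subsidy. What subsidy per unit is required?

Required subsidy s = £24 per unit

At a buyer price of 129, quantity demanded is 750 − 5·129 = 105.
Sellers supply 105 only when they receive Ps with -48 + 1·Ps = 105, i.e. Ps = 153.
s = Ps − Pb = 153 − 129 = 24.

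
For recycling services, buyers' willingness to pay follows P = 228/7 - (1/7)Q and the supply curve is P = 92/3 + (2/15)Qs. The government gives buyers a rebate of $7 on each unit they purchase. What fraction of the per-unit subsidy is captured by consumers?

Pre-subsidy: 228/7 - (1/7)Q = 92/3 + (2/15)Q gives Q* = 200/29 and P* = 916/29.
With the rebate, buyers effectively pay Pb = Ps − 7, where Ps is the price sellers receive.
On the curves, Pb = 228/7 - (1/7)Q and Ps = 92/3 + (2/15)Q; the wedge Ps − Pb = 7 gives 92/3 + (2/15)Q − (228/7 - (1/7)Q) = 7, so Q' = 935/29.
Then Pb = 228/7 − (1/7)·(935/29) = 811/29 and Ps = 92/3 + (2/15)·(935/29) = 1014/29.
Buyers' price falls by P* − Pb = 916/29 − 811/29 = 105/29; sellers' price rises by Ps − P* = 1014/29 − 916/29 = 98/29.
So consumers capture (105/29)/7 = 15/29 of each unit of subsidy.

Consumer share = 15/29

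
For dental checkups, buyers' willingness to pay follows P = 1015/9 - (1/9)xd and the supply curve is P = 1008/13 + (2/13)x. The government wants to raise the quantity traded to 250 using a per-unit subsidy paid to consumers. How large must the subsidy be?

Required subsidy s = 31 per unit

At x = 250, from the demand curve buyers pay Pb = 1015/9 − (1/9)·250 = 85; from the supply curve sellers need Ps = 1008/13 + (2/13)·250 = 116.
The subsidy must fill the gap: s = Ps − Pb = 116 − 85 = 31.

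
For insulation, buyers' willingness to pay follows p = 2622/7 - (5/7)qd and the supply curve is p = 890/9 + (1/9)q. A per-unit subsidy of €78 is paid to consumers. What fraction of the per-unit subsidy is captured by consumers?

Pre-subsidy: 2622/7 - (5/7)q = 890/9 + (1/9)q gives q* = 334 and p* = 136.
With the rebate, buyers effectively pay pb = ps − 78, where ps is the price sellers receive.
On the curves, pb = 2622/7 - (5/7)q and ps = 890/9 + (1/9)q; the wedge ps − pb = 78 gives 890/9 + (1/9)q − (2622/7 - (5/7)q) = 78, so q' = 428.5.
Then pb = 2622/7 − (5/7)·428.5 = 68.5 and ps = 890/9 + (1/9)·428.5 = 146.5.
Buyers' price falls by p* − pb = 136 − 68.5 = 67.5; sellers' price rises by ps − p* = 146.5 − 136 = 10.5.
So consumers capture 67.5/78 = 45/52 of each unit of subsidy.

Consumer share = 45/52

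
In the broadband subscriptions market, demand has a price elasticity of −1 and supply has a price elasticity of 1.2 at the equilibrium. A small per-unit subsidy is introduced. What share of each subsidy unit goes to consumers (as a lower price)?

For a small subsidy around the equilibrium, the benefit split depends on the relative slopes, which at a point are proportional to the elasticities.
Buyer share = εs/(εs + |εd|) = 1.2/(1.2 + 1) = 6/11; seller share = |εd|/(εs + |εd|) = 5/11.

Consumer share = 6/11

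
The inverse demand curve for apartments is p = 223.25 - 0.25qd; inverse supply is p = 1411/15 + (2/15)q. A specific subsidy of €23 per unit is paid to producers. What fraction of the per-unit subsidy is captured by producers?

Producer share = 8/23

Pre-subsidy: 223.25 - 0.25q = 1411/15 + (2/15)q gives q* = 337 and p* = 139.
With the subsidy, sellers receive ps = pb + 23 for each unit, where pb is the price buyers pay.
On the curves, pb = 223.25 - 0.25q and ps = 1411/15 + (2/15)q; the wedge ps − pb = 23 gives 1411/15 + (2/15)q − (223.25 - 0.25q) = 23, so q' = 397.
Then pb = 223.25 − 0.25·397 = 124 and ps = 1411/15 + (2/15)·397 = 147.
Buyers' price falls by p* − pb = 139 − 124 = 15; sellers' price rises by ps − p* = 147 − 139 = 8.
So producers capture 8/23 = 8/23 of each unit of subsidy.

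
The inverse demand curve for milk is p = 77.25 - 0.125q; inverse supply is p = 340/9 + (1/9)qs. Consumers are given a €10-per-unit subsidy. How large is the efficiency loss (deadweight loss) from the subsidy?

Deadweight loss = 3600/17

Pre-subsidy: 77.25 - 0.125q = 340/9 + (1/9)q gives q* = 2842/17 and p* = 958/17.
With the rebate, buyers effectively pay pb = ps − 10, where ps is the price sellers receive.
On the curves, pb = 77.25 - 0.125q and ps = 340/9 + (1/9)q; the wedge ps − pb = 10 gives 340/9 + (1/9)q − (77.25 - 0.125q) = 10, so q' = 3562/17.
Then pb = 77.25 − 0.125·(3562/17) = 868/17 and ps = 340/9 + (1/9)·(3562/17) = 1038/17.
The subsidy expands output by 3562/17 − 2842/17 = 720/17 past the efficient level; on those units the gap between marginal cost and willingness to pay runs from 0 up to 10.
DWL = ½ × 10 × 720/17 = 3600/17.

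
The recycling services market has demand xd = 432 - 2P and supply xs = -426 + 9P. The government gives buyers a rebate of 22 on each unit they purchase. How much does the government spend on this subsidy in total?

Government cost = 6864

Pre-subsidy: 432 - 2P = -426 + 9P gives P* = 78, x* = 276.
With the rebate, buyers effectively pay Pb = Ps − 22, where Ps is the price sellers receive.
Demand in terms of Ps becomes xd = 432 − 2(Ps − 22) = 476 - 2Ps. Setting this equal to supply: 476 - 2Ps = -426 + 9Ps, so Ps = 82.
Buyers pay Pb = 82 − 22 = 60; x' = -426 + 9·82 = 312.
Government outlay = subsidy × quantity = 22 × 312 = 6864.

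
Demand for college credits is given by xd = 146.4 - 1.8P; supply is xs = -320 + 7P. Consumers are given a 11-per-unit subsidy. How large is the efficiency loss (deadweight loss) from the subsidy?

Deadweight loss = 86.625

Pre-subsidy: 146.4 - 1.8P = -320 + 7P gives P* = 53, x* = 51.
With the rebate, buyers effectively pay Pb = Ps − 11, where Ps is the price sellers receive.
Demand in terms of Ps becomes xd = 146.4 − 1.8(Ps − 11) = 166.2 - 1.8Ps. Setting this equal to supply: 166.2 - 1.8Ps = -320 + 7Ps, so Ps = 55.25.
Buyers pay Pb = 55.25 − 11 = 44.25; x' = -320 + 7·55.25 = 66.75.
The subsidy expands output by 66.75 − 51 = 15.75 past the efficient level; on those units the gap between marginal cost and willingness to pay runs from 0 up to 11.
DWL = ½ × 11 × 15.75 = 86.625.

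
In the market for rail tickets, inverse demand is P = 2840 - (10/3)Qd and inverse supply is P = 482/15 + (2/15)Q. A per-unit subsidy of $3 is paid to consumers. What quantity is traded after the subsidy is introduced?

Q' = 42163/52

Pre-subsidy: 2840 - (10/3)Q = 482/15 + (2/15)Q gives Q* = 21059/26 and P* = 5465/39.
With the rebate, buyers effectively pay Pb = Ps − 3, where Ps is the price sellers receive.
On the curves, Pb = 2840 - (10/3)Q and Ps = 482/15 + (2/15)Q; the wedge Ps − Pb = 3 gives 482/15 + (2/15)Q − (2840 - (10/3)Q) = 3, so Q' = 42163/52.
Then Pb = 2840 − (10/3)·(42163/52) = 10705/78 and Ps = 482/15 + (2/15)·(42163/52) = 10939/78.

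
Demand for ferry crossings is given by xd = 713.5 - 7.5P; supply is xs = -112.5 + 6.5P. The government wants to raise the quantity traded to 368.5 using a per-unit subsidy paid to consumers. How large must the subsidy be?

Required subsidy s = 28 per unit

At x = 368.5, invert demand for the buyer price: Pb = (713.5 − 368.5)/7.5 = 46; invert supply for the seller price: Ps = (368.5 − (-112.5))/6.5 = 74.
The subsidy must fill the gap: s = Ps − Pb = 74 − 46 = 28.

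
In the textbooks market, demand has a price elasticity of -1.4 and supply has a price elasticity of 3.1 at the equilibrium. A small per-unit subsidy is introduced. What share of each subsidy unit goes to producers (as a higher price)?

For a small subsidy around the equilibrium, the benefit split depends on the relative slopes, which at a point are proportional to the elasticities.
Buyer share = εs/(εs + |εd|) = 3.1/(3.1 + 1.4) = 31/45; seller share = |εd|/(εs + |εd|) = 14/45.
So producers capture 14/45 of the subsidy.

Producer share = 14/45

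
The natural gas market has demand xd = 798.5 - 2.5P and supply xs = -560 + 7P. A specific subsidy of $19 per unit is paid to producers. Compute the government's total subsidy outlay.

Pre-subsidy: 798.5 - 2.5P = -560 + 7P gives P* = 143, x* = 441.
With the subsidy, sellers receive Ps = Pb + 19 for each unit, where Pb is the price buyers pay.
Supply in terms of Pb becomes xs = -560 + 7(Pb + 19) = -427 + 7Pb. Setting this equal to demand: 798.5 - 2.5Pb = -427 + 7Pb, so Pb = 129.
Sellers receive Ps = 129 + 19 = 148; x' = 798.5 − 2.5·129 = 476.
Government outlay = subsidy × quantity = 19 × 476 = 9044.

Government cost = $9044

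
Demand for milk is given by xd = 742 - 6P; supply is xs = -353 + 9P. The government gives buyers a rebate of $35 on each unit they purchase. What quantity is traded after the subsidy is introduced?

Pre-subsidy: 742 - 6P = -353 + 9P gives P* = 73, x* = 304.
With the rebate, buyers effectively pay Pb = Ps − 35, where Ps is the price sellers receive.
Demand in terms of Ps becomes xd = 742 − 6(Ps − 35) = 952 - 6Ps. Setting this equal to supply: 952 - 6Ps = -353 + 9Ps, so Ps = 87.
Buyers pay Pb = 87 − 35 = 52; x' = -353 + 9·87 = 430.

x' = 430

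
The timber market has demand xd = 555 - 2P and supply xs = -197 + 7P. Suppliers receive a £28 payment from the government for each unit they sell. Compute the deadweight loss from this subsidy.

Pre-subsidy: 555 - 2P = -197 + 7P gives P* = 752/9, x* = 3491/9.
With the subsidy, sellers receive Ps = Pb + 28 for each unit, where Pb is the price buyers pay.
Supply in terms of Pb becomes xs = -197 + 7(Pb + 28) = -1 + 7Pb. Setting this equal to demand: 555 - 2Pb = -1 + 7Pb, so Pb = 556/9.
Sellers receive Ps = 556/9 + 28 = 808/9; x' = 555 − 2·(556/9) = 3883/9.
The subsidy expands output by 3883/9 − 3491/9 = 392/9 past the efficient level; on those units the gap between marginal cost and willingness to pay runs from 0 up to 28.
DWL = ½ × 28 × 392/9 = 5488/9.

Deadweight loss = 5488/9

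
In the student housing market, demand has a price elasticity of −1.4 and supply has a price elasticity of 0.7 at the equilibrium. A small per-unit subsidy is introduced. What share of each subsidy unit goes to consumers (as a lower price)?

For a small subsidy around the equilibrium, the benefit split depends on the relative slopes, which at a point are proportional to the elasticities.
Buyer share = εs/(εs + |εd|) = 0.7/(0.7 + 1.4) = 1/3; seller share = |εd|/(εs + |εd|) = 2/3.

Consumer share = 1/3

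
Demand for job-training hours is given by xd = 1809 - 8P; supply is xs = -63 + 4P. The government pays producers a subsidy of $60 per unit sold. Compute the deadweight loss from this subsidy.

Deadweight loss = $4800

Pre-subsidy: 1809 - 8P = -63 + 4P gives P* = 156, x* = 561.
With the subsidy, sellers receive Ps = Pb + 60 for each unit, where Pb is the price buyers pay.
Supply in terms of Pb becomes xs = -63 + 4(Pb + 60) = 177 + 4Pb. Setting this equal to demand: 1809 - 8Pb = 177 + 4Pb, so Pb = 136.
Sellers receive Ps = 136 + 60 = 196; x' = 1809 − 8·136 = 721.
The subsidy expands output by 721 − 561 = 160 past the efficient level; on those units the gap between marginal cost and willingness to pay runs from 0 up to 60.
DWL = ½ × 60 × 160 = 4800.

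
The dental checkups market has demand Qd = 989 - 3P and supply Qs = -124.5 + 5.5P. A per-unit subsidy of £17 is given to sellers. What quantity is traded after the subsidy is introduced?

Q' = 629

Pre-subsidy: 989 - 3P = -124.5 + 5.5P gives P* = 131, Q* = 596.
With the subsidy, sellers receive Ps = Pb + 17 for each unit, where Pb is the price buyers pay.
Supply in terms of Pb becomes Qs = -124.5 + 5.5(Pb + 17) = -31 + 5.5Pb. Setting this equal to demand: 989 - 3Pb = -31 + 5.5Pb, so Pb = 120.
Sellers receive Ps = 120 + 17 = 137; Q' = 989 − 3·120 = 629.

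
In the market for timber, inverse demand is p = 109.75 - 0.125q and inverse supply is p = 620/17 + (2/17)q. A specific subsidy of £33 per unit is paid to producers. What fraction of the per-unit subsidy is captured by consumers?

Pre-subsidy: 109.75 - 0.125q = 620/17 + (2/17)q gives q* = 302 and p* = 72.
With the subsidy, sellers receive ps = pb + 33 for each unit, where pb is the price buyers pay.
On the curves, pb = 109.75 - 0.125q and ps = 620/17 + (2/17)q; the wedge ps − pb = 33 gives 620/17 + (2/17)q − (109.75 - 0.125q) = 33, so q' = 438.
Then pb = 109.75 − 0.125·438 = 55 and ps = 620/17 + (2/17)·438 = 88.
Buyers' price falls by p* − pb = 72 − 55 = 17; sellers' price rises by ps − p* = 88 − 72 = 16.
So consumers capture 17/33 = 17/33 of each unit of subsidy.

Consumer share = 17/33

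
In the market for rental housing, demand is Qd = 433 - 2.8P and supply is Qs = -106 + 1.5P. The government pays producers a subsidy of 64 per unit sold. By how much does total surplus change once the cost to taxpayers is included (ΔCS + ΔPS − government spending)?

Net change in total surplus = -86016/43

Pre-subsidy: 433 - 2.8P = -106 + 1.5P gives P* = 5390/43, Q* = 3527/43.
With the subsidy, sellers receive Ps = Pb + 64 for each unit, where Pb is the price buyers pay.
Supply in terms of Pb becomes Qs = -106 + 1.5(Pb + 64) = -10 + 1.5Pb. Setting this equal to demand: 433 - 2.8Pb = -10 + 1.5Pb, so Pb = 4430/43.
Sellers receive Ps = 4430/43 + 64 = 7182/43; Q' = 433 − 2.8·(4430/43) = 6215/43.
ΔCS = ½(3527/43 + 6215/43)(5390/43 − 4430/43) = 4676160/1849; ΔPS = ½(3527/43 + 6215/43)(7182/43 − 5390/43) = 8728832/1849.
Government spending = 64 × 6215/43 = 397760/43.
Net change = 4676160/1849 + 8728832/1849 − 397760/43 = -86016/43. The loss equals the DWL triangle ½·64·2688/43.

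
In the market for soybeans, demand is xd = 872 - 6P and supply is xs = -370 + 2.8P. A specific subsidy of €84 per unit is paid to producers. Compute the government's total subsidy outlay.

Government cost = 171444/11

Pre-subsidy: 872 - 6P = -370 + 2.8P gives P* = 3105/22, x* = 277/11.
With the subsidy, sellers receive Ps = Pb + 84 for each unit, where Pb is the price buyers pay.
Supply in terms of Pb becomes xs = -370 + 2.8(Pb + 84) = -134.8 + 2.8Pb. Setting this equal to demand: 872 - 6Pb = -134.8 + 2.8Pb, so Pb = 2517/22.
Sellers receive Ps = 2517/22 + 84 = 4365/22; x' = 872 − 6·(2517/22) = 2041/11.
Government outlay = subsidy × quantity = 84 × 2041/11 = 171444/11.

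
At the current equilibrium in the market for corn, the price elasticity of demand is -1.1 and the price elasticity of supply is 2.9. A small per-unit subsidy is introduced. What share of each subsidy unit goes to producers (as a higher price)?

Producer share = 0.275

For a small subsidy around the equilibrium, the benefit split depends on the relative slopes, which at a point are proportional to the elasticities.
Buyer share = εs/(εs + |εd|) = 2.9/(2.9 + 1.1) = 0.725; seller share = |εd|/(εs + |εd|) = 0.275.
So producers capture 0.275 of the subsidy.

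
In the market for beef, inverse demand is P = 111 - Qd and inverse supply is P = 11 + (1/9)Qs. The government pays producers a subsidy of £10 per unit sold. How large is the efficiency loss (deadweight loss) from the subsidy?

Deadweight loss = £45

Pre-subsidy: 111 - Q = 11 + (1/9)Q gives Q* = 90 and P* = 21.
With the subsidy, sellers receive Ps = Pb + 10 for each unit, where Pb is the price buyers pay.
On the curves, Pb = 111 - Q and Ps = 11 + (1/9)Q; the wedge Ps − Pb = 10 gives 11 + (1/9)Q − (111 - Q) = 10, so Q' = 99.
Then Pb = 111 − 1·99 = 12 and Ps = 11 + (1/9)·99 = 22.
The subsidy expands output by 99 − 90 = 9 past the efficient level; on those units the gap between marginal cost and willingness to pay runs from 0 up to 10.
DWL = ½ × 10 × 9 = 45.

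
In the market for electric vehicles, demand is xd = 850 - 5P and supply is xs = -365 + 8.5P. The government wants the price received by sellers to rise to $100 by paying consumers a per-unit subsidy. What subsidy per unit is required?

At a seller price of 100, quantity supplied is -365 + 8.5·100 = 485.
Buyers absorb 485 only when they pay Pb with 850 − 5·Pb = 485, i.e. Pb = 73.
s = Ps − Pb = 100 − 73 = 27.

Required subsidy s = $27 per unit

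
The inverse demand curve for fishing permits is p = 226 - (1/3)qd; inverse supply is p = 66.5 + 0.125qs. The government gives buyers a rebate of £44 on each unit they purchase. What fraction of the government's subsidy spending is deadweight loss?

DWL / government spending = 4/37

Pre-subsidy: 226 - (1/3)q = 66.5 + 0.125q gives q* = 348 and p* = 110.
With the rebate, buyers effectively pay pb = ps − 44, where ps is the price sellers receive.
On the curves, pb = 226 - (1/3)q and ps = 66.5 + 0.125q; the wedge ps − pb = 44 gives 66.5 + 0.125q − (226 - (1/3)q) = 44, so q' = 444.
Then pb = 226 − (1/3)·444 = 78 and ps = 66.5 + 0.125·444 = 122.
ΔCS = ½(348 + 444)(110 − 78) = 12672; ΔPS = ½(348 + 444)(122 − 110) = 4752.
Government spending = 44 × 444 = 19536.
DWL = ½ × 44 × (444 − 348) = 2112; fraction = 2112 / 19536 = 4/37.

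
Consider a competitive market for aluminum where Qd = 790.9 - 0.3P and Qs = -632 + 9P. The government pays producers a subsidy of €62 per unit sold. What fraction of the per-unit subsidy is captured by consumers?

Consumer share = 30/31

Pre-subsidy: 790.9 - 0.3P = -632 + 9P gives P* = 153, Q* = 745.
With the subsidy, sellers receive Ps = Pb + 62 for each unit, where Pb is the price buyers pay.
Supply in terms of Pb becomes Qs = -632 + 9(Pb + 62) = -74 + 9Pb. Setting this equal to demand: 790.9 - 0.3Pb = -74 + 9Pb, so Pb = 93.
Sellers receive Ps = 93 + 62 = 155; Q' = 790.9 − 0.3·93 = 763.
Buyers' price falls by P* − Pb = 153 − 93 = 60; sellers' price rises by Ps − P* = 155 − 153 = 2.
So consumers capture 60/62 = 30/31 of each unit of subsidy.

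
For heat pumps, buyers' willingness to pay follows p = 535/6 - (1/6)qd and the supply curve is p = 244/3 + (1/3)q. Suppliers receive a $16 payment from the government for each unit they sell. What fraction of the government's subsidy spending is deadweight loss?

DWL / government spending = 48/143

Pre-subsidy: 535/6 - (1/6)q = 244/3 + (1/3)q gives q* = 47/3 and p* = 779/9.
With the subsidy, sellers receive ps = pb + 16 for each unit, where pb is the price buyers pay.
On the curves, pb = 535/6 - (1/6)q and ps = 244/3 + (1/3)q; the wedge ps − pb = 16 gives 244/3 + (1/3)q − (535/6 - (1/6)q) = 16, so q' = 143/3.
Then pb = 535/6 − (1/6)·(143/3) = 731/9 and ps = 244/3 + (1/3)·(143/3) = 875/9.
ΔCS = ½(47/3 + 143/3)(779/9 − 731/9) = 1520/9; ΔPS = ½(47/3 + 143/3)(875/9 − 779/9) = 3040/9.
Government spending = 16 × 143/3 = 2288/3.
DWL = ½ × 16 × (143/3 − 47/3) = 256; fraction = 256 / (2288/3) = 48/143.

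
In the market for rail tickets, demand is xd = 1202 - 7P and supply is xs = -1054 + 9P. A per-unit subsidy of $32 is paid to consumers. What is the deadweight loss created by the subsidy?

Deadweight loss = $2016

Pre-subsidy: 1202 - 7P = -1054 + 9P gives P* = 141, x* = 215.
With the rebate, buyers effectively pay Pb = Ps − 32, where Ps is the price sellers receive.
Demand in terms of Ps becomes xd = 1202 − 7(Ps − 32) = 1426 - 7Ps. Setting this equal to supply: 1426 - 7Ps = -1054 + 9Ps, so Ps = 155.
Buyers pay Pb = 155 − 32 = 123; x' = -1054 + 9·155 = 341.
The subsidy expands output by 341 − 215 = 126 past the efficient level; on those units the gap between marginal cost and willingness to pay runs from 0 up to 32.
DWL = ½ × 32 × 126 = 2016.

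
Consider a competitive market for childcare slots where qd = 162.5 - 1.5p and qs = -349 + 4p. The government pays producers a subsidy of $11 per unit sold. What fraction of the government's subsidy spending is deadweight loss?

DWL / government spending = 6/35

Pre-subsidy: 162.5 - 1.5p = -349 + 4p gives p* = 93, q* = 23.
With the subsidy, sellers receive ps = pb + 11 for each unit, where pb is the price buyers pay.
Supply in terms of pb becomes qs = -349 + 4(pb + 11) = -305 + 4pb. Setting this equal to demand: 162.5 - 1.5pb = -305 + 4pb, so pb = 85.
Sellers receive ps = 85 + 11 = 96; q' = 162.5 − 1.5·85 = 35.
ΔCS = ½(23 + 35)(93 − 85) = 232; ΔPS = ½(23 + 35)(96 − 93) = 87.
Government spending = 11 × 35 = 385.
DWL = ½ × 11 × (35 − 23) = 66; fraction = 66 / 385 = 6/35.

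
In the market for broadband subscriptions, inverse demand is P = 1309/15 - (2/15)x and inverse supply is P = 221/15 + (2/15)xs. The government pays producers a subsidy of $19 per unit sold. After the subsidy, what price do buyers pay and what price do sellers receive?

Buyers pay $41.5; sellers receive $60.5

Pre-subsidy: 1309/15 - (2/15)x = 221/15 + (2/15)x gives x* = 272 and P* = 51.
With the subsidy, sellers receive Ps = Pb + 19 for each unit, where Pb is the price buyers pay.
On the curves, Pb = 1309/15 - (2/15)x and Ps = 221/15 + (2/15)x; the wedge Ps − Pb = 19 gives 221/15 + (2/15)x − (1309/15 - (2/15)x) = 19, so x' = 343.25.
Then Pb = 1309/15 − (2/15)·343.25 = 41.5 and Ps = 221/15 + (2/15)·343.25 = 60.5.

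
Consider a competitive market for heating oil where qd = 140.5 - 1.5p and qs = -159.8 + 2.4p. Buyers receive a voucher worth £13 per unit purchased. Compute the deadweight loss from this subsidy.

Deadweight loss = £78

Pre-subsidy: 140.5 - 1.5p = -159.8 + 2.4p gives p* = 77, q* = 25.
With the rebate, buyers effectively pay pb = ps − 13, where ps is the price sellers receive.
Demand in terms of ps becomes qd = 140.5 − 1.5(ps − 13) = 160 - 1.5ps. Setting this equal to supply: 160 - 1.5ps = -159.8 + 2.4ps, so ps = 82.
Buyers pay pb = 82 − 13 = 69; q' = -159.8 + 2.4·82 = 37.
The subsidy expands output by 37 − 25 = 12 past the efficient level; on those units the gap between marginal cost and willingness to pay runs from 0 up to 13.
DWL = ½ × 13 × 12 = 78.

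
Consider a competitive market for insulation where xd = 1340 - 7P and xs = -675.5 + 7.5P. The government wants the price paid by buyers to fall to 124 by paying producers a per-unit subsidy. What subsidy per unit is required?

Required subsidy s = 29 per unit

At a buyer price of 124, quantity demanded is 1340 − 7·124 = 472.
Sellers supply 472 only when they receive Ps with -675.5 + 7.5·Ps = 472, i.e. Ps = 153.
s = Ps − Pb = 153 − 124 = 29.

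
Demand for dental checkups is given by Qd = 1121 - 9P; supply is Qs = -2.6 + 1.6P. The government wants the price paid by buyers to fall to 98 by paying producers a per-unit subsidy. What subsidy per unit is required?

Required subsidy s = 53 per unit

At a buyer price of 98, quantity demanded is 1121 − 9·98 = 239.
Sellers supply 239 only when they receive Ps with -2.6 + 1.6·Ps = 239, i.e. Ps = 151.
s = Ps − Pb = 151 − 98 = 53.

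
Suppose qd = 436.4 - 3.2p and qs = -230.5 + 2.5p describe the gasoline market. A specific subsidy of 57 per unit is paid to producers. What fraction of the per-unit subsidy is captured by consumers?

Consumer share = 25/57

Pre-subsidy: 436.4 - 3.2p = -230.5 + 2.5p gives p* = 117, q* = 62.
With the subsidy, sellers receive ps = pb + 57 for each unit, where pb is the price buyers pay.
Supply in terms of pb becomes qs = -230.5 + 2.5(pb + 57) = -88 + 2.5pb. Setting this equal to demand: 436.4 - 3.2pb = -88 + 2.5pb, so pb = 92.
Sellers receive ps = 92 + 57 = 149; q' = 436.4 − 3.2·92 = 142.
Buyers' price falls by p* − pb = 117 − 92 = 25; sellers' price rises by ps − p* = 149 − 117 = 32.
So consumers capture 25/57 = 25/57 of each unit of subsidy.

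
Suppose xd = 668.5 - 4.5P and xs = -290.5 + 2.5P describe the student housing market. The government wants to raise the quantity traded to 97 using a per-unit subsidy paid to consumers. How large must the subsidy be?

Required subsidy s = 28 per unit

At x = 97, invert demand for the buyer price: Pb = (668.5 − 97)/4.5 = 127; invert supply for the seller price: Ps = (97 − (-290.5))/2.5 = 155.
The subsidy must fill the gap: s = Ps − Pb = 155 − 127 = 28.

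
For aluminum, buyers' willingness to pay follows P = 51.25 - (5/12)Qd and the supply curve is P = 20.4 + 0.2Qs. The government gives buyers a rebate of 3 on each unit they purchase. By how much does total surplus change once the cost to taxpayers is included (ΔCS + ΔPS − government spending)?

Net change in total surplus = -270/37

Pre-subsidy: 51.25 - (5/12)Q = 20.4 + 0.2Q gives Q* = 1851/37 and P* = 1125/37.
With the rebate, buyers effectively pay Pb = Ps − 3, where Ps is the price sellers receive.
On the curves, Pb = 51.25 - (5/12)Q and Ps = 20.4 + 0.2Q; the wedge Ps − Pb = 3 gives 20.4 + 0.2Q − (51.25 - (5/12)Q) = 3, so Q' = 2031/37.
Then Pb = 51.25 − (5/12)·(2031/37) = 1050/37 and Ps = 20.4 + 0.2·(2031/37) = 1161/37.
ΔCS = ½(1851/37 + 2031/37)(1125/37 − 1050/37) = 145575/1369; ΔPS = ½(1851/37 + 2031/37)(1161/37 − 1125/37) = 69876/1369.
Government spending = 3 × 2031/37 = 6093/37.
Net change = 145575/1369 + 69876/1369 − 6093/37 = -270/37. The loss equals the DWL triangle ½·3·180/37.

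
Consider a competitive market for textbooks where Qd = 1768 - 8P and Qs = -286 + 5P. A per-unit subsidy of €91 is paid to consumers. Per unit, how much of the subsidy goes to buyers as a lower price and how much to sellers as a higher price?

Buyers gain €35 per unit; sellers gain €56 per unit

Pre-subsidy: 1768 - 8P = -286 + 5P gives P* = 158, Q* = 504.
With the rebate, buyers effectively pay Pb = Ps − 91, where Ps is the price sellers receive.
Demand in terms of Ps becomes Qd = 1768 − 8(Ps − 91) = 2496 - 8Ps. Setting this equal to supply: 2496 - 8Ps = -286 + 5Ps, so Ps = 214.
Buyers pay Pb = 214 − 91 = 123; Q' = -286 + 5·214 = 784.
Buyers' price falls by P* − Pb = 158 − 123 = 35; sellers' price rises by Ps − P* = 214 − 158 = 56.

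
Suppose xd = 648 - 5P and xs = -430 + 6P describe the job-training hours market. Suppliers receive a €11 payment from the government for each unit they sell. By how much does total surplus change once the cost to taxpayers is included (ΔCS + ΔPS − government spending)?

Net change in total surplus = -€165

Pre-subsidy: 648 - 5P = -430 + 6P gives P* = 98, x* = 158.
With the subsidy, sellers receive Ps = Pb + 11 for each unit, where Pb is the price buyers pay.
Supply in terms of Pb becomes xs = -430 + 6(Pb + 11) = -364 + 6Pb. Setting this equal to demand: 648 - 5Pb = -364 + 6Pb, so Pb = 92.
Sellers receive Ps = 92 + 11 = 103; x' = 648 − 5·92 = 188.
ΔCS = ½(158 + 188)(98 − 92) = 1038; ΔPS = ½(158 + 188)(103 − 98) = 865.
Government spending = 11 × 188 = 2068.
Net change = 1038 + 865 − 2068 = -165. The loss equals the DWL triangle ½·11·30.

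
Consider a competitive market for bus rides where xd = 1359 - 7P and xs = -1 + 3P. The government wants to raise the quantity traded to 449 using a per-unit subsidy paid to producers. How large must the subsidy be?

Required subsidy s = 20 per unit

At x = 449, invert demand for the buyer price: Pb = (1359 − 449)/7 = 130; invert supply for the seller price: Ps = (449 − (-1))/3 = 150.
The subsidy must fill the gap: s = Ps − Pb = 150 − 130 = 20.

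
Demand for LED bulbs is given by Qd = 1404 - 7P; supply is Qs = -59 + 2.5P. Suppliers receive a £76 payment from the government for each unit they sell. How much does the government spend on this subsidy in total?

Government cost = £35416

Pre-subsidy: 1404 - 7P = -59 + 2.5P gives P* = 154, Q* = 326.
With the subsidy, sellers receive Ps = Pb + 76 for each unit, where Pb is the price buyers pay.
Supply in terms of Pb becomes Qs = -59 + 2.5(Pb + 76) = 131 + 2.5Pb. Setting this equal to demand: 1404 - 7Pb = 131 + 2.5Pb, so Pb = 134.
Sellers receive Ps = 134 + 76 = 210; Q' = 1404 − 7·134 = 466.
Government outlay = subsidy × quantity = 76 × 466 = 35416.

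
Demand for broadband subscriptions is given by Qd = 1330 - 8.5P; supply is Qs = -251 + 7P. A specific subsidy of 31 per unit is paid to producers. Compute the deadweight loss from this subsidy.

Pre-subsidy: 1330 - 8.5P = -251 + 7P gives P* = 102, Q* = 463.
With the subsidy, sellers receive Ps = Pb + 31 for each unit, where Pb is the price buyers pay.
Supply in terms of Pb becomes Qs = -251 + 7(Pb + 31) = -34 + 7Pb. Setting this equal to demand: 1330 - 8.5Pb = -34 + 7Pb, so Pb = 88.
Sellers receive Ps = 88 + 31 = 119; Q' = 1330 − 8.5·88 = 582.
The subsidy expands output by 582 − 463 = 119 past the efficient level; on those units the gap between marginal cost and willingness to pay runs from 0 up to 31.
DWL = ½ × 31 × 119 = 1844.5.

Deadweight loss = 1844.5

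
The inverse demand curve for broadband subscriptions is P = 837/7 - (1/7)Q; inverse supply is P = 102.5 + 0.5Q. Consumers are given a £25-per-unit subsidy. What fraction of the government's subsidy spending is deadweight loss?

DWL / government spending = 175/589

Pre-subsidy: 837/7 - (1/7)Q = 102.5 + 0.5Q gives Q* = 239/9 and P* = 1042/9.
With the rebate, buyers effectively pay Pb = Ps − 25, where Ps is the price sellers receive.
On the curves, Pb = 837/7 - (1/7)Q and Ps = 102.5 + 0.5Q; the wedge Ps − Pb = 25 gives 102.5 + 0.5Q − (837/7 - (1/7)Q) = 25, so Q' = 589/9.
Then Pb = 837/7 − (1/7)·(589/9) = 992/9 and Ps = 102.5 + 0.5·(589/9) = 1217/9.
ΔCS = ½(239/9 + 589/9)(1042/9 − 992/9) = 2300/9; ΔPS = ½(239/9 + 589/9)(1217/9 − 1042/9) = 8050/9.
Government spending = 25 × 589/9 = 14725/9.
DWL = ½ × 25 × (589/9 − 239/9) = 4375/9; fraction = (4375/9) / (14725/9) = 175/589.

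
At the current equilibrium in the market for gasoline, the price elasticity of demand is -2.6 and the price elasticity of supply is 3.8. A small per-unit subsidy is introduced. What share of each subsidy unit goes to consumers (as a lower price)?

For a small subsidy around the equilibrium, the benefit split depends on the relative slopes, which at a point are proportional to the elasticities.
Buyer share = εs/(εs + |εd|) = 3.8/(3.8 + 2.6) = 0.59375; seller share = |εd|/(εs + |εd|) = 0.40625.

Consumer share = 0.59375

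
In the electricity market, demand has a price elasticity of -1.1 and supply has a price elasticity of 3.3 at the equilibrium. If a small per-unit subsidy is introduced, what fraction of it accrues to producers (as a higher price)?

For a small subsidy around the equilibrium, the benefit split depends on the relative slopes, which at a point are proportional to the elasticities.
Buyer share = εs/(εs + |εd|) = 3.3/(3.3 + 1.1) = 0.75; seller share = |εd|/(εs + |εd|) = 0.25.
So producers capture 0.25 of the subsidy.

Producer share = 0.25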